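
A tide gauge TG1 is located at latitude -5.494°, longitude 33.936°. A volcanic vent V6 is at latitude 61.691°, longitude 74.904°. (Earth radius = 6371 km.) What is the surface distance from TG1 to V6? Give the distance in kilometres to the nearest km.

8252 km

Δφ = 67.1850°,  Δλ = 40.9680°
a = sin²(Δφ/2) + cos φ₁ cos φ₂ sin²(Δλ/2) = 0.363930
c = 2·arcsin(√a) = 1.295179 rad = 74.2083°
d = R·c = 6371 × 1.295179 = 8251.6 km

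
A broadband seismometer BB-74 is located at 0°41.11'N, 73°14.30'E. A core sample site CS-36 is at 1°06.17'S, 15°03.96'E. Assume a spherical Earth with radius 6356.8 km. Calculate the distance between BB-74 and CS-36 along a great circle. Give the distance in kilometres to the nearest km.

BB-74: φ = +0.68517°, λ = +73.23833°
CS-36: φ = -1.10283°, λ = +15.06600°
Δφ = -1.7880°,  Δλ = -58.1723°
a = sin²(Δφ/2) + cos φ₁ cos φ₂ sin²(Δλ/2) = 0.236500
c = 2·arcsin(√a) = 1.015729 rad = 58.1970°
d = R·c = 6356.8 × 1.015729 = 6456.8 km

6457 km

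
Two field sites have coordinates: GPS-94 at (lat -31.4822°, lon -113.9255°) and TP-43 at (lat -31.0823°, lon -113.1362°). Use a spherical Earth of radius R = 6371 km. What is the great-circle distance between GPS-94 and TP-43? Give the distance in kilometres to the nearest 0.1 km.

87.2 km

Δφ = 0.3999°,  Δλ = 0.7893°
a = sin²(Δφ/2) + cos φ₁ cos φ₂ sin²(Δλ/2) = 0.000047
c = 2·arcsin(√a) = 0.013686 rad = 0.7842°
d = R·c = 6371 × 0.013686 = 87.2 km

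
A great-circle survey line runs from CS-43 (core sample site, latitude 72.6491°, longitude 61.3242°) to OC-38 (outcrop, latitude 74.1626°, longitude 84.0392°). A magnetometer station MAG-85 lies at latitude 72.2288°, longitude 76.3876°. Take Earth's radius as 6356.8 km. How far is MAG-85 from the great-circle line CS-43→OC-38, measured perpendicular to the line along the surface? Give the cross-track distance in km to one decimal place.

δ₁₃ = central angle CS-43→MAG-85 = 0.079451 rad  (haversine)
θ₁₃ = bearing CS-43→MAG-85 = 88.069°,  θ₁₂ = bearing CS-43→OC-38 = 66.137°
dₓₜ = R·arcsin(sin δ₁₃ · sin(θ₁₃ − θ₁₂)) = 6356.8·arcsin(0.07937·sin(21.931°)) = 188.463 km
|dₓₜ| = 188.463 km

188.5 km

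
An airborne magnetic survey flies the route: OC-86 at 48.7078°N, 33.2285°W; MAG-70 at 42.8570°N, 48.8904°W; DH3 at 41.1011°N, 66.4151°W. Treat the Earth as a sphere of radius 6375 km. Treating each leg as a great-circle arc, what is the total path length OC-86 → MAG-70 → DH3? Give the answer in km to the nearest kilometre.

2835 km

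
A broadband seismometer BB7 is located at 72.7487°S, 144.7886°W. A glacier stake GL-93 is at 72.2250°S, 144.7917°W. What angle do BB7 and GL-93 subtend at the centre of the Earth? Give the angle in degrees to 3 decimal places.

0.524°

Δφ = 0.5237°,  Δλ = -0.0031°
a = sin²(Δφ/2) + cos φ₁ cos φ₂ sin²(Δλ/2) = 0.000021
c = 2·arcsin(√a) = 0.009140 rad = 0.5237°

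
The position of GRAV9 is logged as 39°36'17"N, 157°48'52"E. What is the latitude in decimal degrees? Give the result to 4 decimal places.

39.6047°N

39° + 36′/60 + 17″/3600 = 39 + 0.60000 + 0.00472 = 39.6047°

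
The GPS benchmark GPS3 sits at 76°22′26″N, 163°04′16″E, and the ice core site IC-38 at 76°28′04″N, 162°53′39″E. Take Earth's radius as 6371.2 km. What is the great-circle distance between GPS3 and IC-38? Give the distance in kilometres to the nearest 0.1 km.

GPS3: φ = +76.37389°, λ = +163.07111°
IC-38: φ = +76.46778°, λ = +162.89417°
Δφ = 0.0939°,  Δλ = -0.1769°
a = sin²(Δφ/2) + cos φ₁ cos φ₂ sin²(Δλ/2) = 0.000001
c = 2·arcsin(√a) = 0.001792 rad = 0.1027°
d = R·c = 6371.2 × 0.001792 = 11.4 km

11.4 km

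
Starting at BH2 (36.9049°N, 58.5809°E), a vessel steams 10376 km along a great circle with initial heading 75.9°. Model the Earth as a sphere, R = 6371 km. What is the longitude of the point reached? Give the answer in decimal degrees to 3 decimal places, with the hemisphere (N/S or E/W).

159.812°E

δ = d/R = 10376/6371 = 1.628630 rad
φ₂ = arcsin(sin φ₁ cos δ + cos φ₁ sin δ cos θ)
   = arcsin(0.60049·-0.05780 + 0.79963·0.99833·0.24362) = 9.19343°
λ₂ = λ₁ + atan2(sin θ sin δ cos φ₁, cos δ − sin φ₁ sin φ₂) = 159.81190°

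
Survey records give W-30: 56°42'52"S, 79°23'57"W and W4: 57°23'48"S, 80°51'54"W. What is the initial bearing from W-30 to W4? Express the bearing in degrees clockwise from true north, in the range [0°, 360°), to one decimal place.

228.8°

W-30: φ = -56.71444°, λ = -79.39917°
W4: φ = -57.39667°, λ = -80.86500°
Δλ = -1.4658°
y = sin Δλ · cos φ₂ = -0.013783
x = cos φ₁ sin φ₂ − sin φ₁ cos φ₂ cos Δλ = -0.012054
θ = atan2(y, x) = -131.1709° → 228.8291° (mod 360°)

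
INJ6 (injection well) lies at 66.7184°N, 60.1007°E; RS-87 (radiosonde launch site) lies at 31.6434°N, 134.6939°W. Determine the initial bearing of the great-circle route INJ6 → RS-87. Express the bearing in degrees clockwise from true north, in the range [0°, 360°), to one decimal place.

Δλ = 165.2054°
y = sin Δλ · cos φ₂ = 0.217391
x = cos φ₁ sin φ₂ − sin φ₁ cos φ₂ cos Δλ = 0.963444
θ = atan2(y, x) = 12.7153° → 12.7153° (mod 360°)

12.7°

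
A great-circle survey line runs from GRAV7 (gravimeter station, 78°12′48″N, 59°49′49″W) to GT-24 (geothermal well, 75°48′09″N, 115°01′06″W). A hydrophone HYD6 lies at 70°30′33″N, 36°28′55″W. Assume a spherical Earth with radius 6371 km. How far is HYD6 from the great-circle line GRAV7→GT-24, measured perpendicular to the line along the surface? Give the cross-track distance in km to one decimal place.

410.5 km

GRAV7: φ = +78.21333°, λ = -59.83028°
GT-24: φ = +75.80250°, λ = -115.01833°
HYD6: φ = +70.50917°, λ = -36.48194°
δ₁₃ = central angle GRAV7→HYD6 = 0.171133 rad  (haversine)
θ₁₃ = bearing GRAV7→HYD6 = 129.060°,  θ₁₂ = bearing GRAV7→GT-24 = 286.843°
dₓₜ = R·arcsin(sin δ₁₃ · sin(θ₁₃ − θ₁₂)) = 6371·arcsin(0.17030·sin(-157.783°)) = -410.530 km
|dₓₜ| = 410.530 km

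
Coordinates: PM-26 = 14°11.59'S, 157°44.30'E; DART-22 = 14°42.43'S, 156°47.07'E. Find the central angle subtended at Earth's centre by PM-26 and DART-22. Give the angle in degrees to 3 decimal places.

1.057°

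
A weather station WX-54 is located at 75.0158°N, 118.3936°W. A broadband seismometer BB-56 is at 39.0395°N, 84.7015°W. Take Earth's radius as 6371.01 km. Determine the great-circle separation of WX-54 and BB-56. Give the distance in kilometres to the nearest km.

4353 km

Δφ = -35.9763°,  Δλ = 33.6921°
a = sin²(Δφ/2) + cos φ₁ cos φ₂ sin²(Δλ/2) = 0.112236
c = 2·arcsin(√a) = 0.683245 rad = 39.1470°
d = R·c = 6371.01 × 0.683245 = 4353.0 km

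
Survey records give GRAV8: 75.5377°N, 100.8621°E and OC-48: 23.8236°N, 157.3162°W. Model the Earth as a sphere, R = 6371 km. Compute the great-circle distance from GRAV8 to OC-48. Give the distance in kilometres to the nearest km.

Δφ = -51.7141°,  Δλ = 101.8217°
a = sin²(Δφ/2) + cos φ₁ cos φ₂ sin²(Δλ/2) = 0.327841
c = 2·arcsin(√a) = 1.219284 rad = 69.8598°
d = R·c = 6371 × 1.219284 = 7768.1 km

7768 km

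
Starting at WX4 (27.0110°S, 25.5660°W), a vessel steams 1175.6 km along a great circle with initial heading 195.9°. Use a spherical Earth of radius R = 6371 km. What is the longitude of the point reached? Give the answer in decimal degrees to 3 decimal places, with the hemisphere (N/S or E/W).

29.181°W

δ = d/R = 1175.6/6371 = 0.184524 rad
φ₂ = arcsin(sin φ₁ cos δ + cos φ₁ sin δ cos θ)
   = arcsin(-0.45416·0.98302 + 0.89092·0.18348·-0.96174) = -37.13262°
λ₂ = λ₁ + atan2(sin θ sin δ cos φ₁, cos δ − sin φ₁ sin φ₂) = -29.18086°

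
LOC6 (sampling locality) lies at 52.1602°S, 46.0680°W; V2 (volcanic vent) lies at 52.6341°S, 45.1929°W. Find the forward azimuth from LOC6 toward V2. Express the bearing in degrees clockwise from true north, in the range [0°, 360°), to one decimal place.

Δλ = 0.8751°
y = sin Δλ · cos φ₂ = 0.009269
x = cos φ₁ sin φ₂ − sin φ₁ cos φ₂ cos Δλ = -0.008327
θ = atan2(y, x) = 131.9350° → 131.9350° (mod 360°)

131.9°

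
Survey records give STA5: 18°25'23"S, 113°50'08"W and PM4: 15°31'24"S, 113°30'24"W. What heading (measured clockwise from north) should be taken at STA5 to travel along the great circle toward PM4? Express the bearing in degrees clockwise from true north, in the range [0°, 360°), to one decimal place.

STA5: φ = -18.42306°, λ = -113.83556°
PM4: φ = -15.52333°, λ = -113.50667°
Δλ = 0.3289°
y = sin Δλ · cos φ₂ = 0.005531
x = cos φ₁ sin φ₂ − sin φ₁ cos φ₂ cos Δλ = 0.050583
θ = atan2(y, x) = 6.2400° → 6.2400° (mod 360°)

6.2°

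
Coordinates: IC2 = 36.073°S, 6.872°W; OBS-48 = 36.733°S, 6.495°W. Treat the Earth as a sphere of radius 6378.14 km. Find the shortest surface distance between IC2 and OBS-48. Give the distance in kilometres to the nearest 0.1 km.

Δφ = -0.6600°,  Δλ = 0.3770°
a = sin²(Δφ/2) + cos φ₁ cos φ₂ sin²(Δλ/2) = 0.000040
c = 2·arcsin(√a) = 0.012678 rad = 0.7264°
d = R·c = 6378.14 × 0.012678 = 80.9 km

80.9 km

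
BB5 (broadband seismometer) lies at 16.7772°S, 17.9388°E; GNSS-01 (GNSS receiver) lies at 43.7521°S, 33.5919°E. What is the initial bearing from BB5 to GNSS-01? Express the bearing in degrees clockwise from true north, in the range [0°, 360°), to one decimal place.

Δλ = 15.6531°
y = sin Δλ · cos φ₂ = 0.194896
x = cos φ₁ sin φ₂ − sin φ₁ cos φ₂ cos Δλ = -0.461333
θ = atan2(y, x) = 157.0978° → 157.0978° (mod 360°)

157.1°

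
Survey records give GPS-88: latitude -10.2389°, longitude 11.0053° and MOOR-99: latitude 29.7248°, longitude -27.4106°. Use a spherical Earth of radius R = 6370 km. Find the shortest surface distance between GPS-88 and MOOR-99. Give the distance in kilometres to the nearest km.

Δφ = 39.9637°,  Δλ = -38.4159°
a = sin²(Δφ/2) + cos φ₁ cos φ₂ sin²(Δλ/2) = 0.209274
c = 2·arcsin(√a) = 0.950285 rad = 54.4473°
d = R·c = 6370 × 0.950285 = 6053.3 km

6053 km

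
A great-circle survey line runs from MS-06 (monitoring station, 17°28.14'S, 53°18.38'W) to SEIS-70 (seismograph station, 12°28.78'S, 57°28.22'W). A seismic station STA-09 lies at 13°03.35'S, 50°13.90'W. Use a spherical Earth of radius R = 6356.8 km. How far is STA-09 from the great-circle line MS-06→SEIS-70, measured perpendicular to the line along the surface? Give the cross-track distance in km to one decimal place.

566.3 km

MS-06: φ = -17.46900°, λ = -53.30633°
SEIS-70: φ = -12.47967°, λ = -57.47033°
STA-09: φ = -13.05583°, λ = -50.23167°
δ₁₃ = central angle MS-06→STA-09 = 0.092797 rad  (haversine)
θ₁₃ = bearing MS-06→STA-09 = 34.324°,  θ₁₂ = bearing MS-06→SEIS-70 = 320.563°
dₓₜ = R·arcsin(sin δ₁₃ · sin(θ₁₃ − θ₁₂)) = 6356.8·arcsin(0.09266·sin(-286.239°)) = 566.293 km
|dₓₜ| = 566.293 km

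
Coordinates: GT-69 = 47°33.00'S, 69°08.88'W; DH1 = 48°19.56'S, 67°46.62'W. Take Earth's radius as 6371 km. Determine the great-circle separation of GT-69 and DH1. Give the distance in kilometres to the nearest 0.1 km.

GT-69: φ = -47.55000°, λ = -69.14800°
DH1: φ = -48.32600°, λ = -67.77700°
Δφ = -0.7760°,  Δλ = 1.3710°
a = sin²(Δφ/2) + cos φ₁ cos φ₂ sin²(Δλ/2) = 0.000110
c = 2·arcsin(√a) = 0.020985 rad = 1.2024°
d = R·c = 6371 × 0.020985 = 133.7 km

133.7 km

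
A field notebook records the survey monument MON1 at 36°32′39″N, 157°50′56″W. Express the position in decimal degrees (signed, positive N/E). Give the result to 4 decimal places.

+36.5442°, -157.8489°

lat: 36.5442° N → +36.5442°
lon: 157.8489° W → -157.8489°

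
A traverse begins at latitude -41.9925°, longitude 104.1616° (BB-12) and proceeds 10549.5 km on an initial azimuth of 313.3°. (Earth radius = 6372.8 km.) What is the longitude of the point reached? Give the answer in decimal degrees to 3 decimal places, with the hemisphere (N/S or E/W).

δ = d/R = 10549.5/6372.8 = 1.655395 rad
φ₂ = arcsin(sin φ₁ cos δ + cos φ₁ sin δ cos θ)
   = arcsin(-0.66903·-0.08450 + 0.74323·0.99642·0.68582) = 34.36280°
λ₂ = λ₁ + atan2(sin θ sin δ cos φ₁, cos δ − sin φ₁ sin φ₂) = 42.70173°

42.702°E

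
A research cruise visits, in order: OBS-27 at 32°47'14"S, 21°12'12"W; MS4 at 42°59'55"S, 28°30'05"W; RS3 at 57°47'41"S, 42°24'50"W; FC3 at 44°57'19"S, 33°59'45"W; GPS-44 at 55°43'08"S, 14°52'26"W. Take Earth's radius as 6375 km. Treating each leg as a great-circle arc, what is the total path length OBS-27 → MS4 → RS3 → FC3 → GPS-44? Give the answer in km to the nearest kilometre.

OBS-27: φ = -32.78722°, λ = -21.20333°
MS4: φ = -42.99861°, λ = -28.50139°
RS3: φ = -57.79472°, λ = -42.41389°
FC3: φ = -44.95528°, λ = -33.99583°
GPS-44: φ = -55.71889°, λ = -14.87389°
OBS-27→MS4: c = 0.204418 rad, d = 1303.16 km
MS4→RS3: c = 0.299765 rad, d = 1911.00 km
RS3→FC3: c = 0.241697 rad, d = 1540.82 km
FC3→GPS-44: c = 0.282315 rad, d = 1799.76 km
Total = 1303.16 + 1911.00 + 1540.82 + 1799.76 = 6554.74 km

6555 km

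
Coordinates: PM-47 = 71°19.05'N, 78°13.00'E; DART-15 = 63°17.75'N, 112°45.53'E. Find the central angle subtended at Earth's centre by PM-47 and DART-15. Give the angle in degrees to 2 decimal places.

15.24°

PM-47: φ = +71.31750°, λ = +78.21667°
DART-15: φ = +63.29583°, λ = +112.75883°
Δφ = -8.0217°,  Δλ = 34.5422°
a = sin²(Δφ/2) + cos φ₁ cos φ₂ sin²(Δλ/2) = 0.017581
c = 2·arcsin(√a) = 0.265968 rad = 15.2388°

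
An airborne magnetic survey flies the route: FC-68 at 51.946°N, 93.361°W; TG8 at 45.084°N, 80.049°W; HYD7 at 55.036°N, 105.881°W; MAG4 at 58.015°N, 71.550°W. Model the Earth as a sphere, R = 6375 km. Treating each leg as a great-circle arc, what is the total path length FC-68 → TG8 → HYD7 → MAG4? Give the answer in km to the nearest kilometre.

5483 km

FC-68→TG8: c = 0.194509 rad, d = 1240.00 km
TG8→HYD7: c = 0.334662 rad, d = 2133.47 km
HYD7→MAG4: c = 0.330845 rad, d = 2109.13 km
Total = 1240.00 + 2133.47 + 2109.13 = 5482.60 km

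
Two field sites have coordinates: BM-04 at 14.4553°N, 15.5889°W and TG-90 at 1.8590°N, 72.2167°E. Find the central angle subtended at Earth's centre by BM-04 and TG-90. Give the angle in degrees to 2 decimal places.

87.41°

Δφ = -12.5963°,  Δλ = 87.8056°
a = sin²(Δφ/2) + cos φ₁ cos φ₂ sin²(Δλ/2) = 0.477422
c = 2·arcsin(√a) = 1.525625 rad = 87.4119°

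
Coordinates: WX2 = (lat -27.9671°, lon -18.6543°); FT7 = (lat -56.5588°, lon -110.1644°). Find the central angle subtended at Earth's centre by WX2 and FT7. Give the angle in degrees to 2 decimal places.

Δφ = -28.5917°,  Δλ = -91.5101°
a = sin²(Δφ/2) + cos φ₁ cos φ₂ sin²(Δλ/2) = 0.310749
c = 2·arcsin(√a) = 1.182619 rad = 67.7591°

67.76°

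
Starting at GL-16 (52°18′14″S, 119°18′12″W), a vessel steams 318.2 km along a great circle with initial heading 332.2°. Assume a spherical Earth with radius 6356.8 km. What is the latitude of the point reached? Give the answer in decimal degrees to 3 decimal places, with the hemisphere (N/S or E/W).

49.748°S

GL-16: φ = -52.30389°, λ = -119.30333°
δ = d/R = 318.2/6356.8 = 0.050057 rad
φ₂ = arcsin(sin φ₁ cos δ + cos φ₁ sin δ cos θ)
   = arcsin(-0.79127·0.99875 + 0.61147·0.05004·0.88458) = -49.74798°
λ₂ = λ₁ + atan2(sin θ sin δ cos φ₁, cos δ − sin φ₁ sin φ₂) = -121.37304°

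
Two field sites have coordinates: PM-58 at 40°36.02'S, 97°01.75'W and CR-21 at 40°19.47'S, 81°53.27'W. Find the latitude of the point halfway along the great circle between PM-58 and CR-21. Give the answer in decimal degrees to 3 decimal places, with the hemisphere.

40.710°S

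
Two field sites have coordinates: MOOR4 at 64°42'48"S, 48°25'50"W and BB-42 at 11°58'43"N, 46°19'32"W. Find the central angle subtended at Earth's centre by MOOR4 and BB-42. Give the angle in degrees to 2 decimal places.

MOOR4: φ = -64.71333°, λ = -48.43056°
BB-42: φ = +11.97861°, λ = -46.32556°
Δφ = 76.6919°,  Δλ = 2.1050°
a = sin²(Δφ/2) + cos φ₁ cos φ₂ sin²(Δλ/2) = 0.385048
c = 2·arcsin(√a) = 1.338817 rad = 76.7085°

76.71°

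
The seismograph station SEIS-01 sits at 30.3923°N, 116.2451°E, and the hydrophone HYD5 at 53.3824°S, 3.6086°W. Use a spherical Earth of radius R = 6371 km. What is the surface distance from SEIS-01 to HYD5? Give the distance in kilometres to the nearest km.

14618 km

Δφ = -83.7747°,  Δλ = -119.8537°
a = sin²(Δφ/2) + cos φ₁ cos φ₂ sin²(Δλ/2) = 0.831091
c = 2·arcsin(√a) = 2.294522 rad = 131.4664°
d = R·c = 6371 × 2.294522 = 14618.4 km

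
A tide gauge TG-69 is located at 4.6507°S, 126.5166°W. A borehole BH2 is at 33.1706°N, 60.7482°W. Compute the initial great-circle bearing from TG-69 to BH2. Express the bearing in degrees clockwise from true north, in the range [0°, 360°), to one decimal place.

Δλ = 65.7684°
y = sin Δλ · cos φ₂ = 0.763296
x = cos φ₁ sin φ₂ − sin φ₁ cos φ₂ cos Δλ = 0.573187
θ = atan2(y, x) = 53.0958° → 53.0958° (mod 360°)

53.1°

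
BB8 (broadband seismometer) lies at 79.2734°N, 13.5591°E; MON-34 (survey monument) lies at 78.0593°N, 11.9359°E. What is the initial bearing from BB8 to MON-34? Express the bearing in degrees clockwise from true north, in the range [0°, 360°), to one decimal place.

195.5°

Δλ = -1.6232°
y = sin Δλ · cos φ₂ = -0.005861
x = cos φ₁ sin φ₂ − sin φ₁ cos φ₂ cos Δλ = -0.021107
θ = atan2(y, x) = -164.4817° → 195.5183° (mod 360°)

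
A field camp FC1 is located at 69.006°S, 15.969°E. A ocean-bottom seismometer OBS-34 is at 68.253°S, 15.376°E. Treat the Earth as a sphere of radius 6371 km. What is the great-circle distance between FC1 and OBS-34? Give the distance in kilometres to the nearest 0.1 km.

Δφ = 0.7530°,  Δλ = -0.5930°
a = sin²(Δφ/2) + cos φ₁ cos φ₂ sin²(Δλ/2) = 0.000047
c = 2·arcsin(√a) = 0.013673 rad = 0.7834°
d = R·c = 6371 × 0.013673 = 87.1 km

87.1 km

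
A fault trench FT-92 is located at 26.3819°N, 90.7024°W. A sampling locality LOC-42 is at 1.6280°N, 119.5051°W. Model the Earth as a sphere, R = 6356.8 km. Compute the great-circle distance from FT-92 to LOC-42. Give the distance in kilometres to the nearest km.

4119 km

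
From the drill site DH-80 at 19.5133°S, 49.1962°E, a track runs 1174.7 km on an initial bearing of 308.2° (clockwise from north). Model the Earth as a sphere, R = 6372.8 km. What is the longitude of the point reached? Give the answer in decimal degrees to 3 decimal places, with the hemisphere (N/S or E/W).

δ = d/R = 1174.7/6372.8 = 0.184330 rad
φ₂ = arcsin(sin φ₁ cos δ + cos φ₁ sin δ cos θ)
   = arcsin(-0.33403·0.98306 + 0.94256·0.18329·0.61841) = -12.79893°
λ₂ = λ₁ + atan2(sin θ sin δ cos φ₁, cos δ − sin φ₁ sin φ₂) = 40.70206°

40.702°E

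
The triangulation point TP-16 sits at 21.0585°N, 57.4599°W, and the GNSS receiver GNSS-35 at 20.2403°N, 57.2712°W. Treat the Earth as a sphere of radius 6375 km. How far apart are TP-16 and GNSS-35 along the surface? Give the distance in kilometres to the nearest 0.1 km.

Δφ = -0.8182°,  Δλ = 0.1887°
a = sin²(Δφ/2) + cos φ₁ cos φ₂ sin²(Δλ/2) = 0.000053
c = 2·arcsin(√a) = 0.014609 rad = 0.8370°
d = R·c = 6375 × 0.014609 = 93.1 km

93.1 km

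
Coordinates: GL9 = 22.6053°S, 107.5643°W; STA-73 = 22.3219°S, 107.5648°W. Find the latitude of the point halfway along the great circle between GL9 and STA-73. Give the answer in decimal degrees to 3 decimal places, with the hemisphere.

22.464°S

Bx = cos φ₂ cos Δλ = 0.925065,  By = cos φ₂ sin Δλ = -0.000008
φₘ = atan2(sin φ₁ + sin φ₂, √((cos φ₁ + Bx)² + By²)) = -22.46360°
λₘ = λ₁ + atan2(By, cos φ₁ + Bx) = -107.56455°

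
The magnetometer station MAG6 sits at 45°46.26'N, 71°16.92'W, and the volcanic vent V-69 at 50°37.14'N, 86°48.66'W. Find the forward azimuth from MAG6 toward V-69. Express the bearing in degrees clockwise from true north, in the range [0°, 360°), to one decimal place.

300.8°

MAG6: φ = +45.77100°, λ = -71.28200°
V-69: φ = +50.61900°, λ = -86.81100°
Δλ = -15.5290°
y = sin Δλ · cos φ₂ = -0.169865
x = cos φ₁ sin φ₂ − sin φ₁ cos φ₂ cos Δλ = 0.101109
θ = atan2(y, x) = -59.2376° → 300.7624° (mod 360°)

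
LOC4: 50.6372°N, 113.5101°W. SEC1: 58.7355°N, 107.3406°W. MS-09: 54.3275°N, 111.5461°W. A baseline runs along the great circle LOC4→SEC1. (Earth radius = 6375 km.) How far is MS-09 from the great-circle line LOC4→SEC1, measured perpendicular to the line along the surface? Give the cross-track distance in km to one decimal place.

δ₁₃ = central angle LOC4→MS-09 = 0.067700 rad  (haversine)
θ₁₃ = bearing LOC4→MS-09 = 17.184°,  θ₁₂ = bearing LOC4→SEC1 = 21.281°
dₓₜ = R·arcsin(sin δ₁₃ · sin(θ₁₃ − θ₁₂)) = 6375·arcsin(0.06765·sin(-4.098°)) = -30.816 km
|dₓₜ| = 30.816 km

30.8 km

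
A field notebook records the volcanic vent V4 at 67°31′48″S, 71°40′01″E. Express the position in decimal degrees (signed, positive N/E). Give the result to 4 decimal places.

-67.5300°, +71.6669°

lat: 67.5300° S → -67.5300°
lon: 71.6669° E → +71.6669°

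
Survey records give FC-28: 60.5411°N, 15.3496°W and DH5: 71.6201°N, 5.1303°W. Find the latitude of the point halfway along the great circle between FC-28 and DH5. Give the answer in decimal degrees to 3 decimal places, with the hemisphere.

66.161°N

Bx = cos φ₂ cos Δλ = 0.310314,  By = cos φ₂ sin Δλ = 0.055942
φₘ = atan2(sin φ₁ + sin φ₂, √((cos φ₁ + Bx)² + By²)) = 66.16100°
λₘ = λ₁ + atan2(By, cos φ₁ + Bx) = -11.36005°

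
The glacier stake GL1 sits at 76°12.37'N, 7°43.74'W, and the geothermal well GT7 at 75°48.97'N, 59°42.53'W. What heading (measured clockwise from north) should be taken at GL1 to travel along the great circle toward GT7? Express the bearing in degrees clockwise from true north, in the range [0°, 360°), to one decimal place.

GL1: φ = +76.20617°, λ = -7.72900°
GT7: φ = +75.81617°, λ = -59.70883°
Δλ = -51.9798°
y = sin Δλ · cos φ₂ = -0.193036
x = cos φ₁ sin φ₂ − sin φ₁ cos φ₂ cos Δλ = 0.084587
θ = atan2(y, x) = -66.3373° → 293.6627° (mod 360°)

293.7°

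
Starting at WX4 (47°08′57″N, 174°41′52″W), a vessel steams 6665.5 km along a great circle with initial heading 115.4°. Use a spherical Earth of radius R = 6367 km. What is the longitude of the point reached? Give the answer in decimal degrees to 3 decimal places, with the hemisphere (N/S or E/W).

122.762°W

WX4: φ = +47.14917°, λ = -174.69778°
δ = d/R = 6665.5/6367 = 1.046882 rad
φ₂ = arcsin(sin φ₁ cos δ + cos φ₁ sin δ cos θ)
   = arcsin(0.73313·0.50027 + 0.68009·0.86587·-0.42894) = 6.55613°
λ₂ = λ₁ + atan2(sin θ sin δ cos φ₁, cos δ − sin φ₁ sin φ₂) = -122.76224°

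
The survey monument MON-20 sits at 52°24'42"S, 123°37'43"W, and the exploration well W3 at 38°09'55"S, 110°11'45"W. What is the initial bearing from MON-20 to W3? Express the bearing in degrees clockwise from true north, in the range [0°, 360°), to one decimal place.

38.6°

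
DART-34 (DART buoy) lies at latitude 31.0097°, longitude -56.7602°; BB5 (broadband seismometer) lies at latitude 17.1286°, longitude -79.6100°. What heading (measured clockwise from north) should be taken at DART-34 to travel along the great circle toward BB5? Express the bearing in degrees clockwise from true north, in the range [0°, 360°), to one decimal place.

Δλ = -22.8498°
y = sin Δλ · cos φ₂ = -0.371093
x = cos φ₁ sin φ₂ − sin φ₁ cos φ₂ cos Δλ = -0.201272
θ = atan2(y, x) = -118.4744° → 241.5256° (mod 360°)

241.5°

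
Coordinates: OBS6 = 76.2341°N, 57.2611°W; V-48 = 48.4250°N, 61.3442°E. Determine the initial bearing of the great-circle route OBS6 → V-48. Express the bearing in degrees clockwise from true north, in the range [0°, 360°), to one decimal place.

Δλ = 118.6053°
y = sin Δλ · cos φ₂ = 0.582600
x = cos φ₁ sin φ₂ − sin φ₁ cos φ₂ cos Δλ = 0.486599
θ = atan2(y, x) = 50.1307° → 50.1307° (mod 360°)

50.1°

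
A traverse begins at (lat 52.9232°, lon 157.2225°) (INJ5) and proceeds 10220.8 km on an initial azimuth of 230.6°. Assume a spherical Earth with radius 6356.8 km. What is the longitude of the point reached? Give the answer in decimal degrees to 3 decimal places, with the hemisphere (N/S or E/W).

δ = d/R = 10220.8/6356.8 = 1.607853 rad
φ₂ = arcsin(sin φ₁ cos δ + cos φ₁ sin δ cos θ)
   = arcsin(0.79783·-0.03705 + 0.60288·0.99931·-0.63473) = -24.32833°
λ₂ = λ₁ + atan2(sin θ sin δ cos φ₁, cos δ − sin φ₁ sin φ₂) = 99.28630°

99.286°E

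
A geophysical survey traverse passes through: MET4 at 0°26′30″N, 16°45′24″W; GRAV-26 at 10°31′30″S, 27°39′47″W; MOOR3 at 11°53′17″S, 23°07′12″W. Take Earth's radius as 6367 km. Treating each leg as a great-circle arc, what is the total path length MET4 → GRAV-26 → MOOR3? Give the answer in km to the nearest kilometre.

MET4: φ = +0.44167°, λ = -16.75667°
GRAV-26: φ = -10.52500°, λ = -27.66306°
MOOR3: φ = -11.88806°, λ = -23.12000°
MET4→GRAV-26: c = 0.269215 rad, d = 1714.09 km
GRAV-26→MOOR3: c = 0.081334 rad, d = 517.85 km
Total = 1714.09 + 517.85 = 2231.94 km

2232 km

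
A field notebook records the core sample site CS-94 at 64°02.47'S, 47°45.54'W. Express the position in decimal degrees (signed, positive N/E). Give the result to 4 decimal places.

-64.0412°, -47.7590°

lat: 64.0412° S → -64.0412°
lon: 47.7590° W → -47.7590°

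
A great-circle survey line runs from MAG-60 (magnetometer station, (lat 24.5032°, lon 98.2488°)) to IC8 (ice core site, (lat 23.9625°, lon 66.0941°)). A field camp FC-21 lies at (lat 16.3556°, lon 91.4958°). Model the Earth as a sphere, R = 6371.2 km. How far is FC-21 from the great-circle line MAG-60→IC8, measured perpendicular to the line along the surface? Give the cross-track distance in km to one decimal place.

δ₁₃ = central angle MAG-60→FC-21 = 0.179971 rad  (haversine)
θ₁₃ = bearing MAG-60→FC-21 = 219.075°,  θ₁₂ = bearing MAG-60→IC8 = 275.718°
dₓₜ = R·arcsin(sin δ₁₃ · sin(θ₁₃ − θ₁₂)) = 6371.2·arcsin(0.17900·sin(-56.643°)) = -956.160 km
|dₓₜ| = 956.160 km

956.2 km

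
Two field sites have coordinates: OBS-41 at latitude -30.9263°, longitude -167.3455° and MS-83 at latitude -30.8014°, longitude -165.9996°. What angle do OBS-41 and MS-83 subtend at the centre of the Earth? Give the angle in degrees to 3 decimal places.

Δφ = 0.1249°,  Δλ = 1.3459°
a = sin²(Δφ/2) + cos φ₁ cos φ₂ sin²(Δλ/2) = 0.000103
c = 2·arcsin(√a) = 0.020281 rad = 1.1620°

1.162°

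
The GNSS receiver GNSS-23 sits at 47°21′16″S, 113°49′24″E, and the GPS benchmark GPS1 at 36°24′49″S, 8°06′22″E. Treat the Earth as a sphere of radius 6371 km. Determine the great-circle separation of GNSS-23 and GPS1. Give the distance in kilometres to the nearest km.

8140 km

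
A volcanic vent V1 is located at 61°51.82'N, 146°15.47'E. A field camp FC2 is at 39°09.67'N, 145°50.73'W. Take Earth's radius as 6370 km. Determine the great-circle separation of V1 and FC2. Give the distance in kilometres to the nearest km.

5116 km

V1: φ = +61.86367°, λ = +146.25783°
FC2: φ = +39.16117°, λ = -145.84550°
Δφ = -22.7025°,  Δλ = 67.8967°
a = sin²(Δφ/2) + cos φ₁ cos φ₂ sin²(Δλ/2) = 0.152769
c = 2·arcsin(√a) = 0.803125 rad = 46.0157°
d = R·c = 6370 × 0.803125 = 5115.9 km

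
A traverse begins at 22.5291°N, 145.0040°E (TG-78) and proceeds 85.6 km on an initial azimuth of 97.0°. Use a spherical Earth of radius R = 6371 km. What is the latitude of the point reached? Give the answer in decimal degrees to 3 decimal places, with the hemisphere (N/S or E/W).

22.433°N

δ = d/R = 85.6/6371 = 0.013436 rad
φ₂ = arcsin(sin φ₁ cos δ + cos φ₁ sin δ cos θ)
   = arcsin(0.38315·0.99991 + 0.92369·0.01344·-0.12187) = 22.43317°
λ₂ = λ₁ + atan2(sin θ sin δ cos φ₁, cos δ − sin φ₁ sin φ₂) = 145.83064°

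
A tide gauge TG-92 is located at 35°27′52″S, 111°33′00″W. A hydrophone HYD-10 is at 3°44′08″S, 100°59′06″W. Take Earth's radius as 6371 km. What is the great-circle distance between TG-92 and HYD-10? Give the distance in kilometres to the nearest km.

3692 km

TG-92: φ = -35.46444°, λ = -111.55000°
HYD-10: φ = -3.73556°, λ = -100.98500°
Δφ = 31.7289°,  Δλ = 10.5650°
a = sin²(Δφ/2) + cos φ₁ cos φ₂ sin²(Δλ/2) = 0.081616
c = 2·arcsin(√a) = 0.579443 rad = 33.1996°
d = R·c = 6371 × 0.579443 = 3691.6 km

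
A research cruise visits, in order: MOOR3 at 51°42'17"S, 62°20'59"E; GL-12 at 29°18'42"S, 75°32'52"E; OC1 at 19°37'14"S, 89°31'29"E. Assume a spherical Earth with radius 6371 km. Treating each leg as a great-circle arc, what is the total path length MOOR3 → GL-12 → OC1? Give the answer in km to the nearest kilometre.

4494 km

MOOR3: φ = -51.70472°, λ = +62.34972°
GL-12: φ = -29.31167°, λ = +75.54778°
OC1: φ = -19.62056°, λ = +89.52472°
MOOR3→GL-12: c = 0.426742 rad, d = 2718.77 km
GL-12→OC1: c = 0.278706 rad, d = 1775.64 km
Total = 2718.77 + 1775.64 = 4494.41 km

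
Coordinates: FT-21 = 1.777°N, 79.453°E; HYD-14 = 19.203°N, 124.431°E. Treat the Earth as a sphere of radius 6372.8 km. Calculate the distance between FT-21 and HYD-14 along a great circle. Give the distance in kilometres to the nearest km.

5263 km

Δφ = 17.4260°,  Δλ = 44.9780°
a = sin²(Δφ/2) + cos φ₁ cos φ₂ sin²(Δλ/2) = 0.161051
c = 2·arcsin(√a) = 0.825898 rad = 47.3204°
d = R·c = 6372.8 × 0.825898 = 5263.3 km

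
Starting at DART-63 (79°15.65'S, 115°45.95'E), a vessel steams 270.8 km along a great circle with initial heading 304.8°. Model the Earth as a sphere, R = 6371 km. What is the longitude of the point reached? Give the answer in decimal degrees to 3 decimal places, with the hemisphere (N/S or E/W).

DART-63: φ = -79.26083°, λ = +115.76583°
δ = d/R = 270.8/6371 = 0.042505 rad
φ₂ = arcsin(sin φ₁ cos δ + cos φ₁ sin δ cos θ)
   = arcsin(-0.98249·0.99910 + 0.18634·0.04249·0.57071) = -77.70910°
λ₂ = λ₁ + atan2(sin θ sin δ cos φ₁, cos δ − sin φ₁ sin φ₂) = 106.33188°

106.332°E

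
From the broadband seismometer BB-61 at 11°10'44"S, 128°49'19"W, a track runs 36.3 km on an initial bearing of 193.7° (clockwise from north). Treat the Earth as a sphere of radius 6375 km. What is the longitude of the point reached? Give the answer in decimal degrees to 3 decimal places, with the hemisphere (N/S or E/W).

BB-61: φ = -11.17889°, λ = -128.82194°
δ = d/R = 36.3/6375 = 0.005694 rad
φ₂ = arcsin(sin φ₁ cos δ + cos φ₁ sin δ cos θ)
   = arcsin(-0.19387·0.99998 + 0.98103·0.00569·-0.97155) = -11.49585°
λ₂ = λ₁ + atan2(sin θ sin δ cos φ₁, cos δ − sin φ₁ sin φ₂) = -128.90079°

128.901°W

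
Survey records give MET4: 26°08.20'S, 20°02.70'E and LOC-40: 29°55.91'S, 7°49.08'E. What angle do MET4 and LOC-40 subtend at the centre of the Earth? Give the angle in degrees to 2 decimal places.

MET4: φ = -26.13667°, λ = +20.04500°
LOC-40: φ = -29.93183°, λ = +7.81800°
Δφ = -3.7952°,  Δλ = -12.2270°
a = sin²(Δφ/2) + cos φ₁ cos φ₂ sin²(Δλ/2) = 0.009921
c = 2·arcsin(√a) = 0.199534 rad = 11.4325°

11.43°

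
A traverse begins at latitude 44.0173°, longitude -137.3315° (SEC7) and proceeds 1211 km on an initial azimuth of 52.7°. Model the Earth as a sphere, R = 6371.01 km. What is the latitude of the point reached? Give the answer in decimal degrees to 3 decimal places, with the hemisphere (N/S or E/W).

49.880°N

δ = d/R = 1211/6371.01 = 0.190080 rad
φ₂ = arcsin(sin φ₁ cos δ + cos φ₁ sin δ cos θ)
   = arcsin(0.69488·0.98199 + 0.71913·0.18894·0.60599) = 49.87997°
λ₂ = λ₁ + atan2(sin θ sin δ cos φ₁, cos δ − sin φ₁ sin φ₂) = -123.84390°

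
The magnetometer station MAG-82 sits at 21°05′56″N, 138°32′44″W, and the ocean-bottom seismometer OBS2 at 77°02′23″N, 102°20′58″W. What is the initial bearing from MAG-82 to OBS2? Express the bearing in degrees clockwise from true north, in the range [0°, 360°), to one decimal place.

8.9°

MAG-82: φ = +21.09889°, λ = -138.54556°
OBS2: φ = +77.03972°, λ = -102.34944°
Δλ = 36.1961°
y = sin Δλ · cos φ₂ = 0.132446
x = cos φ₁ sin φ₂ − sin φ₁ cos φ₂ cos Δλ = 0.844041
θ = atan2(y, x) = 8.9181° → 8.9181° (mod 360°)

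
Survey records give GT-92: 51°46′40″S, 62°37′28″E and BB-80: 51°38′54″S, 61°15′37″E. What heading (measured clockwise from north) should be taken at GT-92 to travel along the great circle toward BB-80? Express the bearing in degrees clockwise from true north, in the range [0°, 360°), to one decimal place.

278.2°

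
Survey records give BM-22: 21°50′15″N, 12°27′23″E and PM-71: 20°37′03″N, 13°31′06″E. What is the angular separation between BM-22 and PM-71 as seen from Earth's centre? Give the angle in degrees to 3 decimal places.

1.571°

BM-22: φ = +21.83750°, λ = +12.45639°
PM-71: φ = +20.61750°, λ = +13.51833°
Δφ = -1.2200°,  Δλ = 1.0619°
a = sin²(Δφ/2) + cos φ₁ cos φ₂ sin²(Δλ/2) = 0.000188
c = 2·arcsin(√a) = 0.027420 rad = 1.5711°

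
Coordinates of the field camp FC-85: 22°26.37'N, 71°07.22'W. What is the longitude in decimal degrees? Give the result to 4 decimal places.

71.1203°W

71° + 7.22′/60 = 71 + 0.12033 = 71.1203°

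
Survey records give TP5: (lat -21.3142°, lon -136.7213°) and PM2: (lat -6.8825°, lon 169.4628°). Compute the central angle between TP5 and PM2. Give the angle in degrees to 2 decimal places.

53.87°

Δφ = 14.4317°,  Δλ = -53.8159°
a = sin²(Δφ/2) + cos φ₁ cos φ₂ sin²(Δλ/2) = 0.205203
c = 2·arcsin(√a) = 0.940240 rad = 53.8718°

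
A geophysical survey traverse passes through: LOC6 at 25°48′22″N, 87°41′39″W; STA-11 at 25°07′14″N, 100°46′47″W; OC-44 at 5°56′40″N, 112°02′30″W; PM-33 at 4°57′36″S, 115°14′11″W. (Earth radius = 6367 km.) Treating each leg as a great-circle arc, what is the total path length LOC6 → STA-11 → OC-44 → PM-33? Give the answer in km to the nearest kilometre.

LOC6: φ = +25.80611°, λ = -87.69417°
STA-11: φ = +25.12056°, λ = -100.77972°
OC-44: φ = +5.94444°, λ = -112.04167°
PM-33: φ = -4.96000°, λ = -115.23639°
LOC6→STA-11: c = 0.206463 rad, d = 1314.55 km
STA-11→OC-44: c = 0.384001 rad, d = 2444.94 km
OC-44→PM-33: c = 0.198294 rad, d = 1262.54 km
Total = 1314.55 + 2444.94 + 1262.54 = 5022.02 km

5022 km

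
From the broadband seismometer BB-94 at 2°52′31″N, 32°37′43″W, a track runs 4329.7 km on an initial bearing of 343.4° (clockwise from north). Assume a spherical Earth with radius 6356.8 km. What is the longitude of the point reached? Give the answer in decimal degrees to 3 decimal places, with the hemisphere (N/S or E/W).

BB-94: φ = +2.87528°, λ = -32.62861°
δ = d/R = 4329.7/6356.8 = 0.681113 rad
φ₂ = arcsin(sin φ₁ cos δ + cos φ₁ sin δ cos θ)
   = arcsin(0.05016·0.77687 + 0.99874·0.62966·0.95832) = 39.91313°
λ₂ = λ₁ + atan2(sin θ sin δ cos φ₁, cos δ − sin φ₁ sin φ₂) = -46.19232°

46.192°W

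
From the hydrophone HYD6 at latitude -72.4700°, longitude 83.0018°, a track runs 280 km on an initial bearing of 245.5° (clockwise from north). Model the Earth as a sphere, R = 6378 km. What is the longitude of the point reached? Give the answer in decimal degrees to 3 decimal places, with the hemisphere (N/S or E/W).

74.985°E

δ = d/R = 280/6378 = 0.043901 rad
φ₂ = arcsin(sin φ₁ cos δ + cos φ₁ sin δ cos θ)
   = arcsin(-0.95356·0.99904 + 0.30121·0.04389·-0.41469) = -73.35991°
λ₂ = λ₁ + atan2(sin θ sin δ cos φ₁, cos δ − sin φ₁ sin φ₂) = 74.98526°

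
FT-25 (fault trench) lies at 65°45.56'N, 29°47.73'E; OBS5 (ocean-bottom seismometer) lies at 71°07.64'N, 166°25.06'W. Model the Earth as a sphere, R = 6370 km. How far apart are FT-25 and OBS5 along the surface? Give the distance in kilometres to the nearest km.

4744 km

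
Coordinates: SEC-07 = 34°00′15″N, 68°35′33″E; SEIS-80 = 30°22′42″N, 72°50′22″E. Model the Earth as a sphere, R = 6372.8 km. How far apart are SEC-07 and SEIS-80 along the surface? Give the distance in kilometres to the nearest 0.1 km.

SEC-07: φ = +34.00417°, λ = +68.59250°
SEIS-80: φ = +30.37833°, λ = +72.83944°
Δφ = -3.6258°,  Δλ = 4.2469°
a = sin²(Δφ/2) + cos φ₁ cos φ₂ sin²(Δλ/2) = 0.001983
c = 2·arcsin(√a) = 0.089085 rad = 5.1042°
d = R·c = 6372.8 × 0.089085 = 567.7 km

567.7 km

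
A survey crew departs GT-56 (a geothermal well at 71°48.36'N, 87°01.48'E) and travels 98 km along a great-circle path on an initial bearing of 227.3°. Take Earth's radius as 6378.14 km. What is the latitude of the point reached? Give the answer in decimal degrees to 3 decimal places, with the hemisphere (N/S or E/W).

71.198°N

GT-56: φ = +71.80600°, λ = +87.02467°
δ = d/R = 98/6378.14 = 0.015365 rad
φ₂ = arcsin(sin φ₁ cos δ + cos φ₁ sin δ cos θ)
   = arcsin(0.95000·0.99988 + 0.31224·0.01536·-0.67816) = 71.19823°
λ₂ = λ₁ + atan2(sin θ sin δ cos φ₁, cos δ − sin φ₁ sin φ₂) = 85.01692°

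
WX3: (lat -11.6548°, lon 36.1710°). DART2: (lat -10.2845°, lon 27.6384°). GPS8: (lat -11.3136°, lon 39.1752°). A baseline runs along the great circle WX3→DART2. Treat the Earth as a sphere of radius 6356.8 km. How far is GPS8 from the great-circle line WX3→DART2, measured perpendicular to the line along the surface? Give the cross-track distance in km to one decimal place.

δ₁₃ = central angle WX3→GPS8 = 0.051727 rad  (haversine)
θ₁₃ = bearing WX3→GPS8 = 83.690°,  θ₁₂ = bearing WX3→DART2 = 278.460°
dₓₜ = R·arcsin(sin δ₁₃ · sin(θ₁₃ − θ₁₂)) = 6356.8·arcsin(0.05170·sin(-194.770°)) = 83.795 km
|dₓₜ| = 83.795 km

83.8 km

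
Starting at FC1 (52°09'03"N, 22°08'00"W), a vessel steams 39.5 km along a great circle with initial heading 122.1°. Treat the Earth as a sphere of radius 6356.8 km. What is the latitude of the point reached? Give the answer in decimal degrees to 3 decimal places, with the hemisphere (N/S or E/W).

FC1: φ = +52.15083°, λ = -22.13333°
δ = d/R = 39.5/6356.8 = 0.006214 rad
φ₂ = arcsin(sin φ₁ cos δ + cos φ₁ sin δ cos θ)
   = arcsin(0.78963·0.99998 + 0.61358·0.00621·-0.53140) = 51.96063°
λ₂ = λ₁ + atan2(sin θ sin δ cos φ₁, cos δ − sin φ₁ sin φ₂) = -21.64389°

51.961°N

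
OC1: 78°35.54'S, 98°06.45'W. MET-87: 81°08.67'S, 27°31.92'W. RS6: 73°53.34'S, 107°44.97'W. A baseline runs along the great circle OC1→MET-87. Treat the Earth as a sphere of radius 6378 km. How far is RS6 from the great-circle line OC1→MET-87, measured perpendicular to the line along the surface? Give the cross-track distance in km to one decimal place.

142.7 km

OC1: φ = -78.59233°, λ = -98.10750°
MET-87: φ = -81.14450°, λ = -27.53200°
RS6: φ = -73.88900°, λ = -107.74950°
δ₁₃ = central angle OC1→RS6 = 0.091056 rad  (haversine)
θ₁₃ = bearing OC1→RS6 = 329.260°,  θ₁₂ = bearing OC1→MET-87 = 135.013°
dₓₜ = R·arcsin(sin δ₁₃ · sin(θ₁₃ − θ₁₂)) = 6378·arcsin(0.09093·sin(194.247°)) = -142.737 km
|dₓₜ| = 142.737 km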